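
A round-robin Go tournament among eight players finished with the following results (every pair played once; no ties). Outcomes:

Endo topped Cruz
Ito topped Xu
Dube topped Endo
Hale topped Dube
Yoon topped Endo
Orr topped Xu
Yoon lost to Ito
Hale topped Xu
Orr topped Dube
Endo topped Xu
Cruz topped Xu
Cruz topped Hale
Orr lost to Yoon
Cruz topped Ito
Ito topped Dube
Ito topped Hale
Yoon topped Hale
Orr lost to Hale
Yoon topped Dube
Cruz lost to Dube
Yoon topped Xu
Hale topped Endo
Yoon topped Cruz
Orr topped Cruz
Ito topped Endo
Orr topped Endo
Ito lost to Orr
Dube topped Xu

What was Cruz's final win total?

Cruz's results: beat Xu, Ito, Hale; lost to Orr, Endo, Dube, Yoon.
That is 3 wins.

3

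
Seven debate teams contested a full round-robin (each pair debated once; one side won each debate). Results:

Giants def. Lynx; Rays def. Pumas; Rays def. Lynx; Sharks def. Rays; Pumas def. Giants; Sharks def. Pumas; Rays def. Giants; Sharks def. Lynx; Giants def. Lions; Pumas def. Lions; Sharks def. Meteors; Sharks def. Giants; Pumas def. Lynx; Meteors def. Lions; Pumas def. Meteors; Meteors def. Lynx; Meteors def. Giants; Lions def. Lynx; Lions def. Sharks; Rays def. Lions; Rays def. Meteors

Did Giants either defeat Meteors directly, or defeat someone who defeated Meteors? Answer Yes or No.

Giants did not beat Meteors directly.
Giants beat Lynx, Lions, but each of them lost to Meteors. No two-step path.

No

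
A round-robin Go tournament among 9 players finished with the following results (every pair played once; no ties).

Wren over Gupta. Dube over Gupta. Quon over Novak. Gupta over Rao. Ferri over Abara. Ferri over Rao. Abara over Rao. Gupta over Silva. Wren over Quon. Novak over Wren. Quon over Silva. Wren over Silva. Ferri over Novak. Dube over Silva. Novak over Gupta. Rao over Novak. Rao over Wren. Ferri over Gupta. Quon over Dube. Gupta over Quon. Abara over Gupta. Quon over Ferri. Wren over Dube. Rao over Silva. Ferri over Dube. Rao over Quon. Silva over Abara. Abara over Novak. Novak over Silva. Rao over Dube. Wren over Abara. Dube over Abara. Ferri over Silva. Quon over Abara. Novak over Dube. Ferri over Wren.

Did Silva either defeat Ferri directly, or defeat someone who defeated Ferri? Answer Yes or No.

No

Silva did not beat Ferri directly.
Silva beat Abara, but each of them lost to Ferri. No two-step path.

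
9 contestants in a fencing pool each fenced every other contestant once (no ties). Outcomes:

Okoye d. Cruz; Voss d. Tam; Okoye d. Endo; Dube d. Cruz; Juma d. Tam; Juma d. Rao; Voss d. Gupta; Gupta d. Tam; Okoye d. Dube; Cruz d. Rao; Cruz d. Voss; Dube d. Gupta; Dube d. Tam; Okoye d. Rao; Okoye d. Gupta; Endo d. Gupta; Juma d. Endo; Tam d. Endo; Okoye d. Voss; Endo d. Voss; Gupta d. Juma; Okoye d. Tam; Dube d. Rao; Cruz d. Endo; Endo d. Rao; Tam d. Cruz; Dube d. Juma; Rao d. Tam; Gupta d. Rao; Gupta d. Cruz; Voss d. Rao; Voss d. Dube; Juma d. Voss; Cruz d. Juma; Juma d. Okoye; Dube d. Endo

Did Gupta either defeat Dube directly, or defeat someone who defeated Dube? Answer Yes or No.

No

Gupta did not beat Dube directly.
Gupta beat Cruz, Rao, Tam, Juma, but each of them lost to Dube. No two-step path.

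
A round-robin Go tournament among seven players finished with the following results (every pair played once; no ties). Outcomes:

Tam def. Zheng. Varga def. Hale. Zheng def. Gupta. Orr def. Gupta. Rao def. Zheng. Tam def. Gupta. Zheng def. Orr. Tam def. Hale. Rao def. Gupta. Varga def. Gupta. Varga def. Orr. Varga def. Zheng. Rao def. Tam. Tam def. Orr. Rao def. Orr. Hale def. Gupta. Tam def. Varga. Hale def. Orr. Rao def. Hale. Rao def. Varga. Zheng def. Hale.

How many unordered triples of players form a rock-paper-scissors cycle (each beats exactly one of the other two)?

0

Win totals: Gupta 0, Tam 5, Hale 2, Zheng 3, Rao 6, Varga 4, Orr 1.
A player with w wins dominates both others in C(w,2) triples; summing gives 0 + 10 + 1 + 3 + 15 + 6 + 0 = 35 transitive triples.
Total triples C(7,3) = 35, so cyclic triples = 35 − 35 = 0.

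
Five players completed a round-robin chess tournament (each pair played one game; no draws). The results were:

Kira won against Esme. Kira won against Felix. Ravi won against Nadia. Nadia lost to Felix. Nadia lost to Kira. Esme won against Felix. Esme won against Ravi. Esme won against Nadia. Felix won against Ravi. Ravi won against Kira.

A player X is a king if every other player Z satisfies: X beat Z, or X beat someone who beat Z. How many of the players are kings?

3

Nadia cannot reach Kira, Felix, Esme, Ravi in two steps.
Kira reaches everyone (king).
Felix cannot reach Esme in two steps.
Esme reaches everyone (king).
Ravi reaches everyone (king).
Kings: Kira, Esme, Ravi — 3.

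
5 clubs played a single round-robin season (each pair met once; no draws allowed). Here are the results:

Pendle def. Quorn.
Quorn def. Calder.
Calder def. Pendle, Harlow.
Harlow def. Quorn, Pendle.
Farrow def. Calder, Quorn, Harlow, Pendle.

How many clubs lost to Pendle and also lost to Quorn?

0

Pendle beat: Quorn.
Quorn beat: Calder.
No one was beaten by both.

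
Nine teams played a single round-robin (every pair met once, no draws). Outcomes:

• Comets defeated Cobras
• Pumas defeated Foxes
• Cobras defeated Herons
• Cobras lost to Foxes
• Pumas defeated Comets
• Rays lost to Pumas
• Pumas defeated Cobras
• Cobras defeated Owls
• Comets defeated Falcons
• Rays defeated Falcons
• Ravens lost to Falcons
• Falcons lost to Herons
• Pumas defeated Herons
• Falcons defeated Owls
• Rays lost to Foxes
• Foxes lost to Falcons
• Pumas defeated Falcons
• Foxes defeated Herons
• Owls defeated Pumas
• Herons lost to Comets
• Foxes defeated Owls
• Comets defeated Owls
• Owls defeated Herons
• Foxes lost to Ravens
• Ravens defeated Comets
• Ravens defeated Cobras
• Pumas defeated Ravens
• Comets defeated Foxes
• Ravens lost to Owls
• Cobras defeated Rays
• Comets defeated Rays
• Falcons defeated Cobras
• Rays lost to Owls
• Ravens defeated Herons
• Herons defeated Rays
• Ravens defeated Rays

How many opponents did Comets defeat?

6

Comets' results: beat Owls, Herons, Falcons, Rays, Cobras, Foxes; lost to Pumas, Ravens.
That is 6 wins.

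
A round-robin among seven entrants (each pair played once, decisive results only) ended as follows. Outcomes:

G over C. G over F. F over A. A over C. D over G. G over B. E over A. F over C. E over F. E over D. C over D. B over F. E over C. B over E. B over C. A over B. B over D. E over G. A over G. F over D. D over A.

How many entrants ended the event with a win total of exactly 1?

Win totals: A 3, B 4, C 1, D 2, E 5, F 3, G 3.
Exactly 1: C — 1 entrant.

1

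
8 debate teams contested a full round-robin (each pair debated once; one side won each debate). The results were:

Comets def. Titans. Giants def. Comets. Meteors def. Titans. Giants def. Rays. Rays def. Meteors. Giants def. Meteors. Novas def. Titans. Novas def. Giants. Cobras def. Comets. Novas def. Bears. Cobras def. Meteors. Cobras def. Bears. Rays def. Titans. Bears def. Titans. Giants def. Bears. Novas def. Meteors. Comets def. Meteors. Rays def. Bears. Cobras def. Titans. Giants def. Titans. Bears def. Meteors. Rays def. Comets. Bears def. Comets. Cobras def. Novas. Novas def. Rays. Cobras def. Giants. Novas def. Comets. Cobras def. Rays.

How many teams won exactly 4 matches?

Win totals: Comets 2, Novas 6, Titans 0, Bears 3, Cobras 7, Rays 4, Meteors 1, Giants 5.
Exactly 4: Rays — 1 team.

1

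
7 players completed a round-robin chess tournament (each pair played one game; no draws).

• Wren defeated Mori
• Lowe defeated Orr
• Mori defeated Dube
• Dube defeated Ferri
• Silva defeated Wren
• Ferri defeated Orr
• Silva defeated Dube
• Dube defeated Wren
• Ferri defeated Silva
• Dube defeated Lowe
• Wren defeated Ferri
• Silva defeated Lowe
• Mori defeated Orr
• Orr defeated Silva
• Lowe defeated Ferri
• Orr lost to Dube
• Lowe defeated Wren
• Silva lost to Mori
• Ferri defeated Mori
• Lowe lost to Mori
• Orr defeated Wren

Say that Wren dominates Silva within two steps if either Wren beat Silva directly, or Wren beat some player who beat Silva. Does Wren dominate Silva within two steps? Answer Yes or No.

Yes

Wren did not beat Silva directly.
Wren beat Ferri, Mori. Of those, Ferri beat Silva.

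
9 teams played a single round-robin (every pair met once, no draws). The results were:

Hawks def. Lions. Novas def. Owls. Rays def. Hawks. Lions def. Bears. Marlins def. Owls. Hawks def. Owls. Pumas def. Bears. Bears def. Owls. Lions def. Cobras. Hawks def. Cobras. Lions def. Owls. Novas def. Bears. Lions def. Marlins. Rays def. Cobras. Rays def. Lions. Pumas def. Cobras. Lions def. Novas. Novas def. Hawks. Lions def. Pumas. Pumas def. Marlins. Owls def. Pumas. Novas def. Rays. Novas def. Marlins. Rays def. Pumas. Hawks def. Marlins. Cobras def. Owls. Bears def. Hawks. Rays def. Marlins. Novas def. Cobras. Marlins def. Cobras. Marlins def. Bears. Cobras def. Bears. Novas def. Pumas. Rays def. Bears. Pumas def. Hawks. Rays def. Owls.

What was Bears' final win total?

Bears' results: beat Owls, Hawks; lost to Pumas, Novas, Cobras, Marlins, Rays, Lions.
That is 2 wins.

2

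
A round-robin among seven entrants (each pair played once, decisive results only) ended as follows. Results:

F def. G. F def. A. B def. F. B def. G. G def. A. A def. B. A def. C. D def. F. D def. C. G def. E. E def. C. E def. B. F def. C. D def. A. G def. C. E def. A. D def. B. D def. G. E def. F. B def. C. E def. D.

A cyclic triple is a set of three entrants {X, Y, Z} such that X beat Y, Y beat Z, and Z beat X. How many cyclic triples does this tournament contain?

Win totals: A 2, B 3, C 0, D 5, E 5, F 3, G 3.
An entrant with w wins dominates both others in C(w,2) triples; summing gives 1 + 3 + 0 + 10 + 10 + 3 + 3 = 30 transitive triples.
Total triples C(7,3) = 35, so cyclic triples = 35 − 30 = 5.

5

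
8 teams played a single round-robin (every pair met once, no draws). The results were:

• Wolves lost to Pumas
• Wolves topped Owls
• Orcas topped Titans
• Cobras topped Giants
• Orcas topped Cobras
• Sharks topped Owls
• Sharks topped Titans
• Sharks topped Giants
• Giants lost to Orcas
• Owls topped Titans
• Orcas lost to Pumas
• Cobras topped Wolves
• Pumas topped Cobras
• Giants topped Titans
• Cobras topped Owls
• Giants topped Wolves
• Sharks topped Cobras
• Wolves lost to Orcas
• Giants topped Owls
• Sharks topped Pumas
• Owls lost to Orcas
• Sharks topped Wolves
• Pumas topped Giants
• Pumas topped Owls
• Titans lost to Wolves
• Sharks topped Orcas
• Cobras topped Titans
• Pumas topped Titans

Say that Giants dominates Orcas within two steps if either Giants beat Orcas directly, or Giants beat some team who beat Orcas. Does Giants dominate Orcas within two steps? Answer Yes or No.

Giants did not beat Orcas directly.
Giants beat Owls, Titans, Wolves, but each of them lost to Orcas. No two-step path.

No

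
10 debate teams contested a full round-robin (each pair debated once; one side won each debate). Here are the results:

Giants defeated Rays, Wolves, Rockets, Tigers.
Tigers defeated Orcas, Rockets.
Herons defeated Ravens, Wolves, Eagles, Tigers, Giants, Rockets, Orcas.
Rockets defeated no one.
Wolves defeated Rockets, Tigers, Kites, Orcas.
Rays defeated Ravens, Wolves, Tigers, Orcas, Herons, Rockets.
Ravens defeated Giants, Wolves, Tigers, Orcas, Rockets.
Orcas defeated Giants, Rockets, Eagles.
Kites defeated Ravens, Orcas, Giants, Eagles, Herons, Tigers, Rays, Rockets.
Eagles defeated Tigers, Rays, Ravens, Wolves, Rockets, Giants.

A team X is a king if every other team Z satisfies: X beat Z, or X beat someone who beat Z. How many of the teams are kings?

Orcas cannot reach Herons, Kites in two steps.
Rays reaches everyone (king).
Giants cannot reach Eagles in two steps.
Ravens cannot reach Herons in two steps.
Wolves reaches everyone (king).
Herons reaches everyone (king).
Eagles reaches everyone (king).
Tigers cannot reach Rays, Ravens, Wolves, Herons, Kites in two steps.
Kites reaches everyone (king).
Rockets cannot reach Orcas, Rays, Giants, Ravens, Wolves, Herons, Eagles, Tigers, Kites in two steps.
Kings: Rays, Wolves, Herons, Eagles, Kites — 5.

5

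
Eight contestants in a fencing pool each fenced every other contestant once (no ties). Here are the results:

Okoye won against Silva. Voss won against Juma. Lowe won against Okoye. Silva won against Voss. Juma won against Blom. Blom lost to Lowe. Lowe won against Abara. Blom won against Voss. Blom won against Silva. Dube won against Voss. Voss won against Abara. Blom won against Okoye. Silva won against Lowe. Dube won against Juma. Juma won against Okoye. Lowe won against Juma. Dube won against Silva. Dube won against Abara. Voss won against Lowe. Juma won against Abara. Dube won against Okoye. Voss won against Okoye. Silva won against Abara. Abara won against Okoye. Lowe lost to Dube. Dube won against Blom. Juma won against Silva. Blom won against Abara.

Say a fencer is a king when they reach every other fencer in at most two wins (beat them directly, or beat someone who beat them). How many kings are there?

Okoye cannot reach Juma, Dube, Blom in two steps.
Juma cannot reach Dube in two steps.
Voss cannot reach Dube in two steps.
Dube reaches everyone (king).
Lowe cannot reach Dube in two steps.
Blom cannot reach Dube in two steps.
Silva cannot reach Dube in two steps.
Abara cannot reach Juma, Voss, Dube, Lowe, Blom in two steps.
Kings: Dube — 1.

1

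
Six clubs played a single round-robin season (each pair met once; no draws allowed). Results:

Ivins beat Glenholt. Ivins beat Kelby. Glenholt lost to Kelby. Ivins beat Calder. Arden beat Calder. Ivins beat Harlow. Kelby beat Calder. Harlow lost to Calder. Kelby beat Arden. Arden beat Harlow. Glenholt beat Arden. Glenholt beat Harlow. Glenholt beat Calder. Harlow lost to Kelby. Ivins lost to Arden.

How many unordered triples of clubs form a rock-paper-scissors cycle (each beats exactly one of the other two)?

Of the C(6,3) = 20 triples, the cyclic ones are: {Kelby, Ivins, Arden}; {Glenholt, Ivins, Arden}.
That is 2.

2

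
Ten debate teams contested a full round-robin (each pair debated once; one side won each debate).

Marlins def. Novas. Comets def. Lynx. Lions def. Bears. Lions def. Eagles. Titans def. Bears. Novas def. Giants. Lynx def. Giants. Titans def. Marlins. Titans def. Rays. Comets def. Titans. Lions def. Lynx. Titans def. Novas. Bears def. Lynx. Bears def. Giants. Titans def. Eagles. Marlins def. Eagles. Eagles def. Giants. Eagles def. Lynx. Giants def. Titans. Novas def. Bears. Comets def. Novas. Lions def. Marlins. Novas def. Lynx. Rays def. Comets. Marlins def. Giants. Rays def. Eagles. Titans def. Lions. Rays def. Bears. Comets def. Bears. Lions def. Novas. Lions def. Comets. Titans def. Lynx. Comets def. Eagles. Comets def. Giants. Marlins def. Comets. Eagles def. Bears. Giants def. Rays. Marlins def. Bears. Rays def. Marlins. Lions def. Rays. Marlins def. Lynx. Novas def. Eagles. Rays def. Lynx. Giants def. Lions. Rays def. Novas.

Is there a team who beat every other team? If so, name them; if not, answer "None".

None

Highest win total is Titans with 7 (out of 9 possible).
Titans lost to Comets, Giants, so no team went undefeated.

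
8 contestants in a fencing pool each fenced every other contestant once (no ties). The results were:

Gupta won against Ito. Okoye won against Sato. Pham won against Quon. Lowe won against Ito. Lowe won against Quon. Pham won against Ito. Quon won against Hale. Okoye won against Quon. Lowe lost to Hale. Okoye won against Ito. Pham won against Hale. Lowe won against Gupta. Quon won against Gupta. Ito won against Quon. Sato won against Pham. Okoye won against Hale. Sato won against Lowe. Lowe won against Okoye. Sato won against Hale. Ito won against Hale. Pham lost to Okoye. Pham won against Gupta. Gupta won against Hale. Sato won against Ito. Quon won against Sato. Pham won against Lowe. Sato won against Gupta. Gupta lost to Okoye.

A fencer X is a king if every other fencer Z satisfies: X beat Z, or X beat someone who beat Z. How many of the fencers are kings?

4

Sato reaches everyone (king).
Okoye reaches everyone (king).
Ito cannot reach Okoye, Pham in two steps.
Gupta cannot reach Sato, Okoye, Pham in two steps.
Quon cannot reach Okoye in two steps.
Pham reaches everyone (king).
Lowe reaches everyone (king).
Hale cannot reach Sato, Pham in two steps.
Kings: Sato, Okoye, Pham, Lowe — 4.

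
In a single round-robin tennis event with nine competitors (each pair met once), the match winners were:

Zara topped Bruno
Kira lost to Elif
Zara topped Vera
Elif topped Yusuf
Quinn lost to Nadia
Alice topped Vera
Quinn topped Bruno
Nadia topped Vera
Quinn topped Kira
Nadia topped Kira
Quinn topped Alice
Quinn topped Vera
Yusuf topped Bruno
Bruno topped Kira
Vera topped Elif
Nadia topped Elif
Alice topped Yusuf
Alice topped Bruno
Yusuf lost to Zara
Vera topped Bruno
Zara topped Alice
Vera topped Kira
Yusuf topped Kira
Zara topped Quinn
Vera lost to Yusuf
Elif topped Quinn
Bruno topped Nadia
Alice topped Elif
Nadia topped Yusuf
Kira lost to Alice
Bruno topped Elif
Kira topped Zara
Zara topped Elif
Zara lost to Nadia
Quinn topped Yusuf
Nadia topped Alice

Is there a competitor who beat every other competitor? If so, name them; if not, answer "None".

None

Highest win total is Nadia with 7 (out of 8 possible).
Nadia lost to Bruno, so no competitor went undefeated.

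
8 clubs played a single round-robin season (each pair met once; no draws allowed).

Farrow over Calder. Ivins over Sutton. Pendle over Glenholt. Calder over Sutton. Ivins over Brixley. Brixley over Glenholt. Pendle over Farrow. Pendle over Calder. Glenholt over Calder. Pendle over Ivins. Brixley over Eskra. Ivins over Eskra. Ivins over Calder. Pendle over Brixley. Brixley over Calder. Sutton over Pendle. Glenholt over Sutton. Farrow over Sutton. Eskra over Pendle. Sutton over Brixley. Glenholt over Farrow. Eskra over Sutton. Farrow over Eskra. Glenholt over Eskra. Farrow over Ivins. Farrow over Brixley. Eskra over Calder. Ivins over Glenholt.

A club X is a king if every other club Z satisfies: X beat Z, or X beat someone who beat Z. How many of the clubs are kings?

Glenholt reaches everyone (king).
Eskra reaches everyone (king).
Farrow reaches everyone (king).
Sutton reaches everyone (king).
Pendle reaches everyone (king).
Ivins reaches everyone (king).
Calder cannot reach Glenholt, Eskra, Farrow, Ivins in two steps.
Brixley cannot reach Ivins in two steps.
Kings: Glenholt, Eskra, Farrow, Sutton, Pendle, Ivins — 6.

6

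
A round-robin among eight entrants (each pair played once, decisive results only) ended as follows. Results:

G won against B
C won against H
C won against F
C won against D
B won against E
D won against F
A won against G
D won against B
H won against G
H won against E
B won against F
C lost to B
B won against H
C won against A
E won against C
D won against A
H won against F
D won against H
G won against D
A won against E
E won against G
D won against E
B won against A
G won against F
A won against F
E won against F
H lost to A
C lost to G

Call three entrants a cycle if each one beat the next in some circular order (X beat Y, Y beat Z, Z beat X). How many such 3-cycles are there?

Win totals: A 4, B 5, C 4, D 5, E 3, F 0, G 4, H 3.
An entrant with w wins dominates both others in C(w,2) triples; summing gives 6 + 10 + 6 + 10 + 3 + 0 + 6 + 3 = 44 transitive triples.
Total triples C(8,3) = 56, so cyclic triples = 56 − 44 = 12.

12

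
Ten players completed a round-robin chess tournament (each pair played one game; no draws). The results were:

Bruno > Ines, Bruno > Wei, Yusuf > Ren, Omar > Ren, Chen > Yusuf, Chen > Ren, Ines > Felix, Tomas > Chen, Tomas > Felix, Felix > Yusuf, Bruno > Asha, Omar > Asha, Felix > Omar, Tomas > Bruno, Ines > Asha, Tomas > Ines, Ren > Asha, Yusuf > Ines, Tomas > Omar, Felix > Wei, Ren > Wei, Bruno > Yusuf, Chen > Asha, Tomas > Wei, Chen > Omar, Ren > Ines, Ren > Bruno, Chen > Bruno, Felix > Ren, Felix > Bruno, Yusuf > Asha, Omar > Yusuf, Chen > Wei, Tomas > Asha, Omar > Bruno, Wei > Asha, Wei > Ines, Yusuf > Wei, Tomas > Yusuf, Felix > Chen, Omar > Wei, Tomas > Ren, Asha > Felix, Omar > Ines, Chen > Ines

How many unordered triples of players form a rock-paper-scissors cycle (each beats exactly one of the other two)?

13

Win totals: Ines 2, Chen 7, Tomas 9, Felix 6, Ren 4, Wei 2, Yusuf 4, Bruno 4, Asha 1, Omar 6.
A player with w wins dominates both others in C(w,2) triples; summing gives 1 + 21 + 36 + 15 + 6 + 1 + 6 + 6 + 0 + 15 = 107 transitive triples.
Total triples C(10,3) = 120, so cyclic triples = 120 − 107 = 13.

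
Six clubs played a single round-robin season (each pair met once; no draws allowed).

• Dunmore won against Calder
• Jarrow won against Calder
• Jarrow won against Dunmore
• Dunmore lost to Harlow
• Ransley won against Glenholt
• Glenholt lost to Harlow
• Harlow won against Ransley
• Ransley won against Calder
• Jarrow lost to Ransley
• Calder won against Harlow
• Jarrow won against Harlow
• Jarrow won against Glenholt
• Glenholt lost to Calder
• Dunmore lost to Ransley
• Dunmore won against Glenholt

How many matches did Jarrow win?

4

Jarrow's results: beat Calder, Glenholt, Dunmore, Harlow; lost to Ransley.
That is 4 wins.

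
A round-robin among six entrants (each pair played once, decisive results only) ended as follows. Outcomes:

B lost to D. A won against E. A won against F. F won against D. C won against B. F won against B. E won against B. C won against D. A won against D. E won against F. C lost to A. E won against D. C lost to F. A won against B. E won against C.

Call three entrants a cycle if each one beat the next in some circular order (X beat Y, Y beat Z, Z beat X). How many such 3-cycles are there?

0

Win totals: A 5, B 0, C 2, D 1, E 4, F 3.
An entrant with w wins dominates both others in C(w,2) triples; summing gives 10 + 0 + 1 + 0 + 6 + 3 = 20 transitive triples.
Total triples C(6,3) = 20, so cyclic triples = 20 − 20 = 0.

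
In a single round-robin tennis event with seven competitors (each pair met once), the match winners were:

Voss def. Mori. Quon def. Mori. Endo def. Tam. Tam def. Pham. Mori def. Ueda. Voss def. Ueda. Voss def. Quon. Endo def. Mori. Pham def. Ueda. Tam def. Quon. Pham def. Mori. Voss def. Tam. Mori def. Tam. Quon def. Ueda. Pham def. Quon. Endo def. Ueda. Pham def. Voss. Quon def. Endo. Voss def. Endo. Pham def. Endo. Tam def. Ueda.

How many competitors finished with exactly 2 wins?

1

Win totals: Pham 5, Quon 3, Endo 3, Mori 2, Ueda 0, Tam 3, Voss 5.
Exactly 2: Mori — 1 competitor.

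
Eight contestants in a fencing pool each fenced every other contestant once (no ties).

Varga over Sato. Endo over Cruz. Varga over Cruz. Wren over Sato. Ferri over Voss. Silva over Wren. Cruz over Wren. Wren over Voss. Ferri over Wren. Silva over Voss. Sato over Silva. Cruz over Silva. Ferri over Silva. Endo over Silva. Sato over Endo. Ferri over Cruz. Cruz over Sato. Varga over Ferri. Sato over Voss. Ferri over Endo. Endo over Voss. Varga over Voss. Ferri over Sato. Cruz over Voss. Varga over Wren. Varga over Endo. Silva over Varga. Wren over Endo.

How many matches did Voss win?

Voss' results: beat no one; lost to Cruz, Endo, Silva, Ferri, Varga, Wren, Sato.
That is 0 wins.

0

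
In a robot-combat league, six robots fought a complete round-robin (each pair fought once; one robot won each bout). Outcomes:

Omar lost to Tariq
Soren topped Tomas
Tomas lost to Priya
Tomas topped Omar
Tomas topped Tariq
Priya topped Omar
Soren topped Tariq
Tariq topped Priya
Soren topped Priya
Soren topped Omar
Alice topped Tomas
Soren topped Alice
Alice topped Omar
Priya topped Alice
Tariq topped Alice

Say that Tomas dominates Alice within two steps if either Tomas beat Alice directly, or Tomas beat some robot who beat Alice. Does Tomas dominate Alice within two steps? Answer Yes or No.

Tomas did not beat Alice directly.
Tomas beat Tariq, Omar. Of those, Tariq beat Alice.

Yes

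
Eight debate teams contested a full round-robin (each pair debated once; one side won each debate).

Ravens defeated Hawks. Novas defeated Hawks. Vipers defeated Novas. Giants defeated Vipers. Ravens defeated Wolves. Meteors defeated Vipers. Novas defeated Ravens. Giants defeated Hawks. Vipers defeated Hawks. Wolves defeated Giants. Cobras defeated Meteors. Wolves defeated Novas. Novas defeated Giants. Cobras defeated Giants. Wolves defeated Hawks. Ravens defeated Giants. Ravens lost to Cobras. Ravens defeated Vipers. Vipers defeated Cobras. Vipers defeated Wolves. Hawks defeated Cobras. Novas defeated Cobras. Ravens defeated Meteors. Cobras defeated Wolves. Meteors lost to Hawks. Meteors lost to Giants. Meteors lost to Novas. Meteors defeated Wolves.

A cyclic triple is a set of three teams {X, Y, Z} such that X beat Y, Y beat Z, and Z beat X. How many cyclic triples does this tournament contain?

16

Win totals: Hawks 2, Ravens 5, Novas 5, Giants 3, Wolves 3, Meteors 2, Cobras 4, Vipers 4.
A team with w wins dominates both others in C(w,2) triples; summing gives 1 + 10 + 10 + 3 + 3 + 1 + 6 + 6 = 40 transitive triples.
Total triples C(8,3) = 56, so cyclic triples = 56 − 40 = 16.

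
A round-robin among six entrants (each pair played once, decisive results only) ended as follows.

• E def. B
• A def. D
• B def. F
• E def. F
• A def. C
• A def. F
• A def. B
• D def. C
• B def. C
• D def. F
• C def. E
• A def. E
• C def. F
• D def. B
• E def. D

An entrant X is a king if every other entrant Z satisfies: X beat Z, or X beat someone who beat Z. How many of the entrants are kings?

1

A reaches everyone (king).
B cannot reach A, D in two steps.
C cannot reach A in two steps.
D cannot reach A in two steps.
E cannot reach A in two steps.
F cannot reach A, B, C, D, E in two steps.
Kings: A — 1.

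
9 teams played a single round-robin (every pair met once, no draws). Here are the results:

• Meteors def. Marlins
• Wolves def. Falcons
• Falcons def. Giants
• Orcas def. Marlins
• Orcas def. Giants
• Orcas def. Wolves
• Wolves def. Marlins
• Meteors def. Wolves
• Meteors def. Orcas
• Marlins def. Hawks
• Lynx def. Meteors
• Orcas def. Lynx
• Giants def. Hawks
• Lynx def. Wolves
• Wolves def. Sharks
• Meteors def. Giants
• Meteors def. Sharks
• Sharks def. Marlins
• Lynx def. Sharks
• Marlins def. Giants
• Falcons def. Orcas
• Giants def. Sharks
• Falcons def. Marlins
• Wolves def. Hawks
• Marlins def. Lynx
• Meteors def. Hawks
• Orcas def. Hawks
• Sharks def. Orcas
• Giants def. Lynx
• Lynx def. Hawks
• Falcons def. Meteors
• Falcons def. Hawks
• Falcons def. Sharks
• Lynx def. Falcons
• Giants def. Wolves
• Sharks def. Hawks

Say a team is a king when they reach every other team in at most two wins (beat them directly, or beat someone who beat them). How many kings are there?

Giants reaches everyone (king).
Sharks cannot reach Falcons, Meteors in two steps.
Falcons reaches everyone (king).
Lynx reaches everyone (king).
Marlins cannot reach Orcas in two steps.
Hawks cannot reach Giants, Sharks, Falcons, Lynx, Marlins, Orcas, Meteors, Wolves in two steps.
Orcas reaches everyone (king).
Meteors reaches everyone (king).
Wolves reaches everyone (king).
Kings: Giants, Falcons, Lynx, Orcas, Meteors, Wolves — 6.

6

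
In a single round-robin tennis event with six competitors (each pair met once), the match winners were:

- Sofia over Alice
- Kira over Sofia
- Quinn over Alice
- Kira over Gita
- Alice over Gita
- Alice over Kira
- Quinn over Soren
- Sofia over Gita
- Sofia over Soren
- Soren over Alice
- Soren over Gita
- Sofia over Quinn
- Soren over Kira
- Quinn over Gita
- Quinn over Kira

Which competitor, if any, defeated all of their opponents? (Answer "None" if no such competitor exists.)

None

Highest win total is Sofia with 4 (out of 5 possible).
Sofia lost to Kira, so no competitor went undefeated.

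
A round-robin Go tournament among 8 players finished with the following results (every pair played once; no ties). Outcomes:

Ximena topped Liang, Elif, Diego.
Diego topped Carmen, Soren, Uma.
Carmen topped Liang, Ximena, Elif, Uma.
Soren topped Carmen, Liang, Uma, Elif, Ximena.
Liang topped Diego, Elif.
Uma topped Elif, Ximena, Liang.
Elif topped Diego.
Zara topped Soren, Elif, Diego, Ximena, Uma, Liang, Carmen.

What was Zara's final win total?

Zara's results: beat Elif, Diego, Soren, Carmen, Uma, Ximena, Liang; lost to no one.
That is 7 wins.

7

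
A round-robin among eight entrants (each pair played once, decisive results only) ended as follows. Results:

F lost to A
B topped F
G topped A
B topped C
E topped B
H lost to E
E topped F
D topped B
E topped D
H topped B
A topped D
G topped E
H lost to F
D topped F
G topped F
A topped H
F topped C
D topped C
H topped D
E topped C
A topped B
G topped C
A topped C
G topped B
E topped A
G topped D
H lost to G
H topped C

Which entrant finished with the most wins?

G

Win totals: A 5, B 2, C 0, D 3, E 6, F 2, G 7, H 3.
G leads with 7 wins (next highest: 6).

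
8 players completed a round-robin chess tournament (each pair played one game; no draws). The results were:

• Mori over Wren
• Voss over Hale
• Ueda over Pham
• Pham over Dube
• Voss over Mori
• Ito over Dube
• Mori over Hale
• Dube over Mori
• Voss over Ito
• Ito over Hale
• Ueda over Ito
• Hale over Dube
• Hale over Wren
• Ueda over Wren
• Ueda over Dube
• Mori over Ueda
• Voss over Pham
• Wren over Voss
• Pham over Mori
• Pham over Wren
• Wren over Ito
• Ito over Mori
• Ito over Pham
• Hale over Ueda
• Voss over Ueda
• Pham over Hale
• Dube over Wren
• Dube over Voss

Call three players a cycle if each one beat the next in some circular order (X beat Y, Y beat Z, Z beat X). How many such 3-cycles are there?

18

Win totals: Ueda 4, Wren 2, Ito 4, Voss 5, Hale 3, Pham 4, Mori 3, Dube 3.
A player with w wins dominates both others in C(w,2) triples; summing gives 6 + 1 + 6 + 10 + 3 + 6 + 3 + 3 = 38 transitive triples.
Total triples C(8,3) = 56, so cyclic triples = 56 − 38 = 18.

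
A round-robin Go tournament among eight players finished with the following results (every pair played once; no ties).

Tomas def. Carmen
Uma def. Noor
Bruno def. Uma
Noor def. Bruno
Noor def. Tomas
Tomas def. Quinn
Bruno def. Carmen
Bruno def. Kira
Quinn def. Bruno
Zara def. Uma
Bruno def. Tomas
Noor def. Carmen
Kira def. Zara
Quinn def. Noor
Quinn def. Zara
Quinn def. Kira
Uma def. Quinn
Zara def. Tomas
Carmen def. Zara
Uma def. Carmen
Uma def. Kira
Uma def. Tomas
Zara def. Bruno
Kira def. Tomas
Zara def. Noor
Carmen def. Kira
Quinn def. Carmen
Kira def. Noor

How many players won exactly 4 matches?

Win totals: Quinn 5, Tomas 2, Kira 3, Noor 3, Zara 4, Uma 5, Bruno 4, Carmen 2.
Exactly 4: Zara, Bruno — 2 players.

2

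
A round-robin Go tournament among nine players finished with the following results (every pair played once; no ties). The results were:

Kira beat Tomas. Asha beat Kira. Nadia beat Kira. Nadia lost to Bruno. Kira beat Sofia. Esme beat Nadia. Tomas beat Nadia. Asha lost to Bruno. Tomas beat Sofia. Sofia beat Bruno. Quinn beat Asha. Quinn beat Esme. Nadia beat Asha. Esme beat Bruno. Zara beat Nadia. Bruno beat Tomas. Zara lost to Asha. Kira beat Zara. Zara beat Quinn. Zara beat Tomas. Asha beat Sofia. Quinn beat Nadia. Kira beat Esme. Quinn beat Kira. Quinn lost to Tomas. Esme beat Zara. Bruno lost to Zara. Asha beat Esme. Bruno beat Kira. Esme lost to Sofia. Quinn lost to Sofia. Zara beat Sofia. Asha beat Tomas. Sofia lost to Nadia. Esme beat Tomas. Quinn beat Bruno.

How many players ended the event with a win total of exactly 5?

Win totals: Tomas 3, Sofia 3, Esme 4, Zara 5, Asha 5, Nadia 3, Kira 4, Bruno 4, Quinn 5.
Exactly 5: Zara, Asha, Quinn — 3 players.

3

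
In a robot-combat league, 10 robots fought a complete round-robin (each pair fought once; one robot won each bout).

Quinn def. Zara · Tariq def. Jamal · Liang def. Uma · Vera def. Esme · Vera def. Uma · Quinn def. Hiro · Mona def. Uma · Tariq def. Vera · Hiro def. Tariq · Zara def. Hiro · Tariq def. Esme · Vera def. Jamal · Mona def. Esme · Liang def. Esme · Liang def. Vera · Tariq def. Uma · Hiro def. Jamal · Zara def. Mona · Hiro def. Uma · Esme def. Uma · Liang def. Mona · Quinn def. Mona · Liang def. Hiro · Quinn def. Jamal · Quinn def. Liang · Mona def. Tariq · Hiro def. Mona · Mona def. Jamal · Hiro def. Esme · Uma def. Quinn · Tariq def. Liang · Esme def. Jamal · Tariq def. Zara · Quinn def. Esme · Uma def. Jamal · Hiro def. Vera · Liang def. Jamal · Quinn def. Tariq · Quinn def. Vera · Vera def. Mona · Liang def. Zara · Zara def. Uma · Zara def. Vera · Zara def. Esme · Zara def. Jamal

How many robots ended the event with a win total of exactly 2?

Win totals: Uma 2, Liang 7, Esme 2, Zara 6, Jamal 0, Quinn 8, Hiro 6, Mona 4, Vera 4, Tariq 6.
Exactly 2: Uma, Esme — 2 robots.

2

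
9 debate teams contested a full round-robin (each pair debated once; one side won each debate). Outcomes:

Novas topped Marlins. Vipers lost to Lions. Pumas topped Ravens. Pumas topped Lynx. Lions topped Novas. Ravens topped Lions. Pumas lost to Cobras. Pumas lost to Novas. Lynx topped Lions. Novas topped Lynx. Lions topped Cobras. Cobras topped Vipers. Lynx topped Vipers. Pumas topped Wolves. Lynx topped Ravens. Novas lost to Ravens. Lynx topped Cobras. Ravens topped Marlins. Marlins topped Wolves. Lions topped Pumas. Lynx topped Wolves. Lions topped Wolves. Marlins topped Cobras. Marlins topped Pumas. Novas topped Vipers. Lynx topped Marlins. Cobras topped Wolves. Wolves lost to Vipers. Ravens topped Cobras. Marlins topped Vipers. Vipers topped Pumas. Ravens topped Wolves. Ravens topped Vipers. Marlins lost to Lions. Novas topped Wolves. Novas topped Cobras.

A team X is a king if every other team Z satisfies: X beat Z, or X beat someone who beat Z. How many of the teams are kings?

5

Lions reaches everyone (king).
Vipers cannot reach Lions, Marlins, Cobras, Novas in two steps.
Lynx reaches everyone (king).
Wolves cannot reach Lions, Vipers, Lynx, Ravens, Marlins, Cobras, Novas, Pumas in two steps.
Ravens reaches everyone (king).
Marlins cannot reach Lions, Novas in two steps.
Cobras cannot reach Lions, Marlins, Novas in two steps.
Novas reaches everyone (king).
Pumas reaches everyone (king).
Kings: Lions, Lynx, Ravens, Novas, Pumas — 5.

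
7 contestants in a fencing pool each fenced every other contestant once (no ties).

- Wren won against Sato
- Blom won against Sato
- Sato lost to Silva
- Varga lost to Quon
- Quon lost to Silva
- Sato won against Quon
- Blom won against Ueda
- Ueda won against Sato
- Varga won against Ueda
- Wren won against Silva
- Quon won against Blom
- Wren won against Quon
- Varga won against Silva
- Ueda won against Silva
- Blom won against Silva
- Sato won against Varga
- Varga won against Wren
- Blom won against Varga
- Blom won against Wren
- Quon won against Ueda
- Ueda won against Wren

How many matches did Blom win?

5

Blom's results: beat Varga, Wren, Ueda, Sato, Silva; lost to Quon.
That is 5 wins.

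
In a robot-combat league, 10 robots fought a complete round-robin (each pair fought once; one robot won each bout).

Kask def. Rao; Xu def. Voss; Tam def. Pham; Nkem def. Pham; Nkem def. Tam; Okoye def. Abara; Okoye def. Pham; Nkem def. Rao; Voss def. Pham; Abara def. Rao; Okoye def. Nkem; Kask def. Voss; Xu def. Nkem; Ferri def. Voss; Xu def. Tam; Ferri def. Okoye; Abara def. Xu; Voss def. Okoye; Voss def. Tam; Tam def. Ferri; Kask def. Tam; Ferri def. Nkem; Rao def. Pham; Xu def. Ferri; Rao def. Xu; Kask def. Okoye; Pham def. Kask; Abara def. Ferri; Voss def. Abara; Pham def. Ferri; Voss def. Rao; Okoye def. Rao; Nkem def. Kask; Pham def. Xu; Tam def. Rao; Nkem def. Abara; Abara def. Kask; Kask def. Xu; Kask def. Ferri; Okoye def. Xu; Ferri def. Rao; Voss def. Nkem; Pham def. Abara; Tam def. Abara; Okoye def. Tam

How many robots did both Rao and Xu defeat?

0

Rao beat: Pham, Xu.
Xu beat: Voss, Nkem, Ferri, Tam.
No one was beaten by both.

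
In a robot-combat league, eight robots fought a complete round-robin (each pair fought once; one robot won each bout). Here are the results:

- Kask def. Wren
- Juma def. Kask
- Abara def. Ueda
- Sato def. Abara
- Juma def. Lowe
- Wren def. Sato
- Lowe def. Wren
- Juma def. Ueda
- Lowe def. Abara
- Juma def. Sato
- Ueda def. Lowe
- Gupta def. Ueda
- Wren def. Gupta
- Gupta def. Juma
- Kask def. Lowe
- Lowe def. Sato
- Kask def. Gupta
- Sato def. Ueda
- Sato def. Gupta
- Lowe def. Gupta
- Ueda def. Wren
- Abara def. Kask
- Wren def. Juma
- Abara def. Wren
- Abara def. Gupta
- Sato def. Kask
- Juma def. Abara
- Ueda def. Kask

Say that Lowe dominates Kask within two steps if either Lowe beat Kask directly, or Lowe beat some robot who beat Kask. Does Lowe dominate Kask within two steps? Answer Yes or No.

Lowe did not beat Kask directly.
Lowe beat Gupta, Sato, Abara, Wren. Of those, Sato beat Kask.

Yes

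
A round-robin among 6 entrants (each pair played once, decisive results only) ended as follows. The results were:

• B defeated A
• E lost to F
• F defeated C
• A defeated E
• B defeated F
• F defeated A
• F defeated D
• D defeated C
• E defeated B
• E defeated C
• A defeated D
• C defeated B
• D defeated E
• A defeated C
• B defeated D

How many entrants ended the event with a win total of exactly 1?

1

Win totals: A 3, B 3, C 1, D 2, E 2, F 4.
Exactly 1: C — 1 entrant.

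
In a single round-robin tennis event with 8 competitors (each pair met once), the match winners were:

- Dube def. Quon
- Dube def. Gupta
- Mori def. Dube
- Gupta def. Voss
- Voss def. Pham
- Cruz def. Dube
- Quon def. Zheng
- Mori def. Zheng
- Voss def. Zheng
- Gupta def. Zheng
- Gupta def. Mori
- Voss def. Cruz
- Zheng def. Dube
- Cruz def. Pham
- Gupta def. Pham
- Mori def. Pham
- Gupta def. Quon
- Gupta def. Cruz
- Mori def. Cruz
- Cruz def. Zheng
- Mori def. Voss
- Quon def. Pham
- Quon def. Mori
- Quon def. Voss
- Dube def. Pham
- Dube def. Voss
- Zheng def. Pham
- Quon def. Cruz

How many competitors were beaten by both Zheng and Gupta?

1

Zheng beat: Dube, Pham.
Gupta beat: Voss, Mori, Quon, Zheng, Pham, Cruz.
Both beat: Pham — 1.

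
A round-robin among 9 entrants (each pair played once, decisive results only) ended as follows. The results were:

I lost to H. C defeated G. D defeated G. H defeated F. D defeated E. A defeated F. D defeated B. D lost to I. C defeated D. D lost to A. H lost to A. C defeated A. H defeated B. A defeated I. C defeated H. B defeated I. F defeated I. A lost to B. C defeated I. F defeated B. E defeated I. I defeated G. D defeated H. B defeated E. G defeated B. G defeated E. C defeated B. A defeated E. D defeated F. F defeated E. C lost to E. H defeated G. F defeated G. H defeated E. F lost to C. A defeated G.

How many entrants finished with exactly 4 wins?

1

Win totals: A 6, B 3, C 7, D 5, E 2, F 4, G 2, H 5, I 2.
Exactly 4: F — 1 entrant.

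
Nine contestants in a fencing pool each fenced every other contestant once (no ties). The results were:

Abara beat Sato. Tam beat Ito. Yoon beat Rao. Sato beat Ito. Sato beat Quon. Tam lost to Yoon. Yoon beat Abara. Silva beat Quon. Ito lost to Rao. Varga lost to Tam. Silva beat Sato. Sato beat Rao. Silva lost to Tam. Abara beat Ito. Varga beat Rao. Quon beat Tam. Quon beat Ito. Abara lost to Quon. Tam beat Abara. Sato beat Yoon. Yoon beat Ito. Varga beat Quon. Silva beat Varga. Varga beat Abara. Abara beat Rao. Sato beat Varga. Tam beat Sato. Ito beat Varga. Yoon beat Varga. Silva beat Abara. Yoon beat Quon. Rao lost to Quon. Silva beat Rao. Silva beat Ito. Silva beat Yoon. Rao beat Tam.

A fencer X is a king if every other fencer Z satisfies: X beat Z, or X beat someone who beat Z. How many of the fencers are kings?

Abara cannot reach Silva in two steps.
Tam reaches everyone (king).
Rao cannot reach Quon, Yoon in two steps.
Quon cannot reach Yoon in two steps.
Ito cannot reach Tam, Silva, Sato, Yoon in two steps.
Varga cannot reach Silva, Yoon in two steps.
Silva reaches everyone (king).
Sato cannot reach Silva in two steps.
Yoon reaches everyone (king).
Kings: Tam, Silva, Yoon — 3.

3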